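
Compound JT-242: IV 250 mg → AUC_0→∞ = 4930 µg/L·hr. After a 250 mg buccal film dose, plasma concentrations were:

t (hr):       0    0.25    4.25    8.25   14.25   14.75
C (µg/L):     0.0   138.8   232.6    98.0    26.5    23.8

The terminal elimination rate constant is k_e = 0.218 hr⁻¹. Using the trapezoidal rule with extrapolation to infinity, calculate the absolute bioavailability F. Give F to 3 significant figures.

Trapezoidal AUC_0→14.75 (buccal film):
  [0→0.25]: (0.0+138.8)/2 × 0.25 = 17.35
  [0.25→4.25]: (138.8+232.6)/2 × 4 = 742.8
  [4.25→8.25]: (232.6+98.0)/2 × 4 = 661.2
  [8.25→14.25]: (98.0+26.5)/2 × 6 = 373.5
  [14.25→14.75]: (26.5+23.8)/2 × 0.5 = 12.575
  Sum = 1807.425 µg/L·hr
Tail: C_last/k_e = 23.8/0.218 = 109.174
AUC_0→∞ (buccal film) = 1807.425 + 109.174 = 1916.599 µg/L·hr
F = (AUC_ev/D_ev)/(AUC_iv/D_iv) = (1916.599/250)/(4930/250) = 7.666396/19.72 = 0.3888

F = 0.389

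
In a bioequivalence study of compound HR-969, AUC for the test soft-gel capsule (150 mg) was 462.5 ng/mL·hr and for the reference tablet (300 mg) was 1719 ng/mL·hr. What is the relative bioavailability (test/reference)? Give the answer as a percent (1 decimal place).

F_rel = 53.8%

F_rel = (AUC_test/D_test) / (AUC_ref/D_ref)
      = (462.5/150) / (1719/300)
      = 3.08333 / 5.73 = 0.5381 = 53.81%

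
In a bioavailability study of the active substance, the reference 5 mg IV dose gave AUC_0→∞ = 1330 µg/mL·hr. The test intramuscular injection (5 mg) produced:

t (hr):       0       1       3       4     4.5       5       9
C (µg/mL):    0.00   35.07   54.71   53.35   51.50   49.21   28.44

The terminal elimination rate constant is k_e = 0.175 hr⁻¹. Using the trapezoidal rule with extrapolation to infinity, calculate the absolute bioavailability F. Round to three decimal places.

Trapezoidal AUC_0→9 (intramuscular injection):
  [0→1]: (0.00+35.07)/2 × 1 = 17.535
  [1→3]: (35.07+54.71)/2 × 2 = 89.78
  [3→4]: (54.71+53.35)/2 × 1 = 54.03
  [4→4.5]: (53.35+51.50)/2 × 0.5 = 26.2125
  [4.5→5]: (51.50+49.21)/2 × 0.5 = 25.1775
  [5→9]: (49.21+28.44)/2 × 4 = 155.3
  Sum = 368.035 µg/mL·hr
Tail: C_last/k_e = 28.44/0.175 = 162.514
AUC_0→∞ (intramuscular injection) = 368.035 + 162.514 = 530.549 µg/mL·hr
F = (AUC_ev/D_ev)/(AUC_iv/D_iv) = (530.549/5)/(1330/5) = 106.1098/266 = 0.3989

F = 0.399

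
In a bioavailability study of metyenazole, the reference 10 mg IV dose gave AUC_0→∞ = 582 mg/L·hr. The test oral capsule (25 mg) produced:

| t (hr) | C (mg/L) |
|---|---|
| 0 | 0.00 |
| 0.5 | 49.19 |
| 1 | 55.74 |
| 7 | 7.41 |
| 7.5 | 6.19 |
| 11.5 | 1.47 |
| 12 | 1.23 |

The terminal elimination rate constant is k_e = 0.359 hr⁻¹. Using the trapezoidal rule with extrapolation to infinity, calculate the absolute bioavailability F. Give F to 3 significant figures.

Trapezoidal AUC_0→12 (oral capsule):
  [0→0.5]: (0.00+49.19)/2 × 0.5 = 12.2975
  [0.5→1]: (49.19+55.74)/2 × 0.5 = 26.2325
  [1→7]: (55.74+7.41)/2 × 6 = 189.45
  [7→7.5]: (7.41+6.19)/2 × 0.5 = 3.4
  [7.5→11.5]: (6.19+1.47)/2 × 4 = 15.32
  [11.5→12]: (1.47+1.23)/2 × 0.5 = 0.675
  Sum = 247.375 mg/L·hr
Tail: C_last/k_e = 1.23/0.359 = 3.426
AUC_0→∞ (oral capsule) = 247.375 + 3.426 = 250.801 mg/L·hr
F = (AUC_ev/D_ev)/(AUC_iv/D_iv) = (250.801/25)/(582/10) = 10.03204/58.2 = 0.1724

F = 0.172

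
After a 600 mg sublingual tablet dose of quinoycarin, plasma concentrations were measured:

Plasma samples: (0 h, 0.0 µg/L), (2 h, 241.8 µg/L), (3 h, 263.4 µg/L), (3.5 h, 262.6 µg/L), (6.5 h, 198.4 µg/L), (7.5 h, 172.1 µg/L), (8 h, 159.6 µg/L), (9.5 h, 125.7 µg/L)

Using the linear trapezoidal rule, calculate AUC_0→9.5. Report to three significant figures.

Trapezoidal AUC_0→9.5:
  [0→2]: (0.0+241.8)/2 × 2 = 241.8
  [2→3]: (241.8+263.4)/2 × 1 = 252.6
  [3→3.5]: (263.4+262.6)/2 × 0.5 = 131.5
  [3.5→6.5]: (262.6+198.4)/2 × 3 = 691.5
  [6.5→7.5]: (198.4+172.1)/2 × 1 = 185.25
  [7.5→8]: (172.1+159.6)/2 × 0.5 = 82.925
  [8→9.5]: (159.6+125.7)/2 × 1.5 = 213.975
  Sum = 1799.55 µg/L·h

AUC = 1800 µg/L·h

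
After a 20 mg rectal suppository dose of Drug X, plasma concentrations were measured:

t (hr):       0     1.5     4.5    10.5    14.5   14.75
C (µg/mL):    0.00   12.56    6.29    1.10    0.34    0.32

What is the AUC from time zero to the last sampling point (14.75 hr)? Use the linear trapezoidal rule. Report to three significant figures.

Trapezoidal AUC_0→14.75:
  [0→1.5]: (0.00+12.56)/2 × 1.5 = 9.42
  [1.5→4.5]: (12.56+6.29)/2 × 3 = 28.275
  [4.5→10.5]: (6.29+1.10)/2 × 6 = 22.17
  [10.5→14.5]: (1.10+0.34)/2 × 4 = 2.88
  [14.5→14.75]: (0.34+0.32)/2 × 0.25 = 0.0825
  Sum = 62.8275 µg/mL·hr

AUC = 62.8 µg/mL·hr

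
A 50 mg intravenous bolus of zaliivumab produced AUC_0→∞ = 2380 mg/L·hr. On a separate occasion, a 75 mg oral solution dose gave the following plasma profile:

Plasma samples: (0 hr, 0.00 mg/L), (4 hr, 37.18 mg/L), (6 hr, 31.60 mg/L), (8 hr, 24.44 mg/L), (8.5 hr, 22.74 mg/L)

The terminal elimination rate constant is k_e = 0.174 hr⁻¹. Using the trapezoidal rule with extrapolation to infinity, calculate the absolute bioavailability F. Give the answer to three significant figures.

Trapezoidal AUC_0→8.5 (oral solution):
  [0→4]: (0.00+37.18)/2 × 4 = 74.36
  [4→6]: (37.18+31.60)/2 × 2 = 68.78
  [6→8]: (31.60+24.44)/2 × 2 = 56.04
  [8→8.5]: (24.44+22.74)/2 × 0.5 = 11.795
  Sum = 210.975 mg/L·hr
Tail: C_last/k_e = 22.74/0.174 = 130.690
AUC_0→∞ (oral solution) = 210.975 + 130.690 = 341.665 mg/L·hr
F = (AUC_ev/D_ev)/(AUC_iv/D_iv) = (341.665/75)/(2380/50) = 4.55553/47.6 = 0.0957

F = 0.0957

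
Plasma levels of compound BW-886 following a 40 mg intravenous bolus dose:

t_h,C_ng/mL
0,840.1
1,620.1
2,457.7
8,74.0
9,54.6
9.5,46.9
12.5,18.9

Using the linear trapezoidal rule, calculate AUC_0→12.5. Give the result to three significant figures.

AUC = 3050 ng/mL·h

Trapezoidal AUC_0→12.5:
  [0→1]: (840.1+620.1)/2 × 1 = 730.1
  [1→2]: (620.1+457.7)/2 × 1 = 538.9
  [2→8]: (457.7+74.0)/2 × 6 = 1595.1
  [8→9]: (74.0+54.6)/2 × 1 = 64.3
  [9→9.5]: (54.6+46.9)/2 × 0.5 = 25.375
  [9.5→12.5]: (46.9+18.9)/2 × 3 = 98.7
  Sum = 3052.475 ng/mL·h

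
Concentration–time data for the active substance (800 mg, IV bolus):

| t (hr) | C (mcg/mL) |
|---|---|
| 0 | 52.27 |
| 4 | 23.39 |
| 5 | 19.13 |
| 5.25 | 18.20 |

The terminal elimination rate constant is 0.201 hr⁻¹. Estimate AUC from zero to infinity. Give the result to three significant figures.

AUC = 268 mcg/mL·hr

Trapezoidal AUC_0→5.25:
  [0→4]: (52.27+23.39)/2 × 4 = 151.32
  [4→5]: (23.39+19.13)/2 × 1 = 21.26
  [5→5.25]: (19.13+18.20)/2 × 0.25 = 4.66625
  Sum = 177.24625 mcg/mL·hr
Extrapolated tail: C_last / k_e = 18.20 / 0.201 = 90.547
AUC_0→∞ = 177.24625 + 90.547 = 267.79325 mcg/mL·hr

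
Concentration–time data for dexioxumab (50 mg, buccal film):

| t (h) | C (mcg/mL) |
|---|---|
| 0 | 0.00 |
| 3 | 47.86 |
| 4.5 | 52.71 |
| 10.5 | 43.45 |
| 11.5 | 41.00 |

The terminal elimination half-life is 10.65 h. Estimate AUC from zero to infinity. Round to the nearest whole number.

Trapezoidal AUC_0→11.5:
  [0→3]: (0.00+47.86)/2 × 3 = 71.79
  [3→4.5]: (47.86+52.71)/2 × 1.5 = 75.4275
  [4.5→10.5]: (52.71+43.45)/2 × 6 = 288.48
  [10.5→11.5]: (43.45+41.00)/2 × 1 = 42.225
  Sum = 477.9225 mcg/mL·h
k_e = ln2 / t½ = 0.693147 / 10.65 = 0.0651 h^-1
Extrapolated tail: C_last / k_e = 41.00 / 0.0651 = 629.800
AUC_0→∞ = 477.9225 + 629.800 = 1107.7225 mcg/mL·h

AUC = 1108 mcg/mL·h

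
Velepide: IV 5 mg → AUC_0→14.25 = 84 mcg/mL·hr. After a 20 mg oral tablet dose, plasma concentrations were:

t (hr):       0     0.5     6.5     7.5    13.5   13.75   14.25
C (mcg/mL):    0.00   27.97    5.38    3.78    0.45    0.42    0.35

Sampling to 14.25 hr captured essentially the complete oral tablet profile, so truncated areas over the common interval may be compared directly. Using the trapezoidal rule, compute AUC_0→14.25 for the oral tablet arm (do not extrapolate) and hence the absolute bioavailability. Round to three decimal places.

F = 0.371

Trapezoidal AUC_0→14.25 (oral tablet):
  [0→0.5]: (0.00+27.97)/2 × 0.5 = 6.9925
  [0.5→6.5]: (27.97+5.38)/2 × 6 = 100.05
  [6.5→7.5]: (5.38+3.78)/2 × 1 = 4.58
  [7.5→13.5]: (3.78+0.45)/2 × 6 = 12.69
  [13.5→13.75]: (0.45+0.42)/2 × 0.25 = 0.10875
  [13.75→14.25]: (0.42+0.35)/2 × 0.5 = 0.1925
  Sum = 124.61375 mcg/mL·hr
F = (AUC_ev/D_ev)/(AUC_iv/D_iv) = (124.61375/20)/(84/5) = 6.2306875/16.8 = 0.3709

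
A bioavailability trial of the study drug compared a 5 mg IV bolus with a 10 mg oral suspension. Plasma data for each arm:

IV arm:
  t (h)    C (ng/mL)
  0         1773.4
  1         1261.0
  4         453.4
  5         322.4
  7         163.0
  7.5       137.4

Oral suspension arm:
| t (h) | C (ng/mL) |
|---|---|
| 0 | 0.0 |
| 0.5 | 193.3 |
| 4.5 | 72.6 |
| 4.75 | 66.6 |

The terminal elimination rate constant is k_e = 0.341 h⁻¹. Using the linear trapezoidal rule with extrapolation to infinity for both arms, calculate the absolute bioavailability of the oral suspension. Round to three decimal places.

F = 0.073

Trapezoidal AUC_0→7.5 (IV):
  [0→1]: (1773.4+1261.0)/2 × 1 = 1517.2
  [1→4]: (1261.0+453.4)/2 × 3 = 2571.6
  [4→5]: (453.4+322.4)/2 × 1 = 387.9
  [5→7]: (322.4+163.0)/2 × 2 = 485.4
  [7→7.5]: (163.0+137.4)/2 × 0.5 = 75.1
  Sum = 5037.2 ng/mL·h
IV tail: 137.4/0.341 = 402.933; AUC_iv,0→∞ = 5037.2 + 402.933 = 5440.133 ng/mL·h
Trapezoidal AUC_0→4.75 (oral suspension):
  [0→0.5]: (0.0+193.3)/2 × 0.5 = 48.325
  [0.5→4.5]: (193.3+72.6)/2 × 4 = 531.8
  [4.5→4.75]: (72.6+66.6)/2 × 0.25 = 17.4
  Sum = 597.525 ng/mL·h
oral suspension tail: 66.6/0.341 = 195.308; AUC_ev,0→∞ = 597.525 + 195.308 = 792.833 ng/mL·h
F = (AUC_ev/D_ev)/(AUC_iv/D_iv) = (792.833/10)/(5440.133/5) = 79.2833/1088.0266 = 0.0729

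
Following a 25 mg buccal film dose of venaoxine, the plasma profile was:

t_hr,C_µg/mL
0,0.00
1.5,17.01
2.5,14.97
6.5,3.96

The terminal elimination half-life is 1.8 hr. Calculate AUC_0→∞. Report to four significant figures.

AUC = 76.89 µg/mL·hr

Trapezoidal AUC_0→6.5:
  [0→1.5]: (0.00+17.01)/2 × 1.5 = 12.7575
  [1.5→2.5]: (17.01+14.97)/2 × 1 = 15.99
  [2.5→6.5]: (14.97+3.96)/2 × 4 = 37.86
  Sum = 66.6075 µg/mL·hr
k_e = ln2 / t½ = 0.693147 / 1.8 = 0.3851 hr^-1
Extrapolated tail: C_last / k_e = 3.96 / 0.3851 = 10.283
AUC_0→∞ = 66.6075 + 10.283 = 76.8905 µg/mL·hr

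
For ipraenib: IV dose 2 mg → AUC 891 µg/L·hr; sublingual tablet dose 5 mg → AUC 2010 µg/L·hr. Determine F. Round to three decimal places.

F = 0.902

F = (AUC_ev / D_ev) / (AUC_iv / D_iv)
  = (2010/5) / (891/2)
  = 402 / 445.5 = 0.9024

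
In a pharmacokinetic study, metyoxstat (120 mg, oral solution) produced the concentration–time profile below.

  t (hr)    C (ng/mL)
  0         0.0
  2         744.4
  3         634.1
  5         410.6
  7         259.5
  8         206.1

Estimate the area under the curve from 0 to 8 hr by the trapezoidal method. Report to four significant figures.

Trapezoidal AUC_0→8:
  [0→2]: (0.0+744.4)/2 × 2 = 744.4
  [2→3]: (744.4+634.1)/2 × 1 = 689.25
  [3→5]: (634.1+410.6)/2 × 2 = 1044.7
  [5→7]: (410.6+259.5)/2 × 2 = 670.1
  [7→8]: (259.5+206.1)/2 × 1 = 232.8
  Sum = 3381.25 ng/mL·hr

AUC = 3381 ng/mL·hr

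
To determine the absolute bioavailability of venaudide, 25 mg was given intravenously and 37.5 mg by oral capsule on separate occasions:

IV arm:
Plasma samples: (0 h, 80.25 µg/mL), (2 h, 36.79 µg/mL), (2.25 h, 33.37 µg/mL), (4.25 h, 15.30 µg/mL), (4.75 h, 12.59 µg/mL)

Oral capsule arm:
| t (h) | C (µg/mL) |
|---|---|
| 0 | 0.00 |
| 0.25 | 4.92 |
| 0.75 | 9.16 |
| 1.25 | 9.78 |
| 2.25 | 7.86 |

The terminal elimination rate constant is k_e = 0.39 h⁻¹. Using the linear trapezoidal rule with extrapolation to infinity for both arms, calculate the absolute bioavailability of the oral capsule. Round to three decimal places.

Trapezoidal AUC_0→4.75 (IV):
  [0→2]: (80.25+36.79)/2 × 2 = 117.04
  [2→2.25]: (36.79+33.37)/2 × 0.25 = 8.77
  [2.25→4.25]: (33.37+15.30)/2 × 2 = 48.67
  [4.25→4.75]: (15.30+12.59)/2 × 0.5 = 6.9725
  Sum = 181.4525 µg/mL·h
IV tail: 12.59/0.39 = 32.282; AUC_iv,0→∞ = 181.4525 + 32.282 = 213.7345 µg/mL·h
Trapezoidal AUC_0→2.25 (oral capsule):
  [0→0.25]: (0.00+4.92)/2 × 0.25 = 0.615
  [0.25→0.75]: (4.92+9.16)/2 × 0.5 = 3.52
  [0.75→1.25]: (9.16+9.78)/2 × 0.5 = 4.735
  [1.25→2.25]: (9.78+7.86)/2 × 1 = 8.82
  Sum = 17.69 µg/mL·h
oral capsule tail: 7.86/0.39 = 20.154; AUC_ev,0→∞ = 17.69 + 20.154 = 37.844 µg/mL·h
F = (AUC_ev/D_ev)/(AUC_iv/D_iv) = (37.844/37.5)/(213.7345/25) = 1.00917/8.54938 = 0.1180

F = 0.118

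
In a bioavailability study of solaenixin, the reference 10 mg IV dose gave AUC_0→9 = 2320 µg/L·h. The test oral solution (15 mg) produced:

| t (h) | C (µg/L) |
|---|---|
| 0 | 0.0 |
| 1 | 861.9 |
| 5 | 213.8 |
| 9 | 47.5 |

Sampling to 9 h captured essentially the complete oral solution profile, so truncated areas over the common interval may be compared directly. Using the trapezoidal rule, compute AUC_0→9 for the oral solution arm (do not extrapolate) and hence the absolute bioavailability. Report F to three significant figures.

Trapezoidal AUC_0→9 (oral solution):
  [0→1]: (0.0+861.9)/2 × 1 = 430.95
  [1→5]: (861.9+213.8)/2 × 4 = 2151.4
  [5→9]: (213.8+47.5)/2 × 4 = 522.6
  Sum = 3104.95 µg/L·h
F = (AUC_ev/D_ev)/(AUC_iv/D_iv) = (3104.95/15)/(2320/10) = 206.997/232 = 0.8922

F = 0.892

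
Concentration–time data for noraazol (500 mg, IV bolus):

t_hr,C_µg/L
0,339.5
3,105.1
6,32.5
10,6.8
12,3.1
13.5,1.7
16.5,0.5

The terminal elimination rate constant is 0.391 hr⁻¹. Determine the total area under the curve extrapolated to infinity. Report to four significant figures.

Trapezoidal AUC_0→16.5:
  [0→3]: (339.5+105.1)/2 × 3 = 666.9
  [3→6]: (105.1+32.5)/2 × 3 = 206.4
  [6→10]: (32.5+6.8)/2 × 4 = 78.6
  [10→12]: (6.8+3.1)/2 × 2 = 9.9
  [12→13.5]: (3.1+1.7)/2 × 1.5 = 3.6
  [13.5→16.5]: (1.7+0.5)/2 × 3 = 3.3
  Sum = 968.7 µg/L·hr
Extrapolated tail: C_last / k_e = 0.5 / 0.391 = 1.279
AUC_0→∞ = 968.7 + 1.279 = 969.979 µg/L·hr

AUC = 970.0 µg/L·hr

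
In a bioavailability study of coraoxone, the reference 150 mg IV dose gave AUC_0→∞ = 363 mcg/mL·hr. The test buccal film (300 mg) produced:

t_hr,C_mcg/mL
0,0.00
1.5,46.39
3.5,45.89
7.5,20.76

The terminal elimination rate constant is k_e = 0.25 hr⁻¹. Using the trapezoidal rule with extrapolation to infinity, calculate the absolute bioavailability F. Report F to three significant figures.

F = 0.473

Trapezoidal AUC_0→7.5 (buccal film):
  [0→1.5]: (0.00+46.39)/2 × 1.5 = 34.7925
  [1.5→3.5]: (46.39+45.89)/2 × 2 = 92.28
  [3.5→7.5]: (45.89+20.76)/2 × 4 = 133.3
  Sum = 260.3725 mcg/mL·hr
Tail: C_last/k_e = 20.76/0.25 = 83.040
AUC_0→∞ (buccal film) = 260.3725 + 83.040 = 343.4125 mcg/mL·hr
F = (AUC_ev/D_ev)/(AUC_iv/D_iv) = (343.4125/300)/(363/150) = 1.14471/2.42 = 0.4730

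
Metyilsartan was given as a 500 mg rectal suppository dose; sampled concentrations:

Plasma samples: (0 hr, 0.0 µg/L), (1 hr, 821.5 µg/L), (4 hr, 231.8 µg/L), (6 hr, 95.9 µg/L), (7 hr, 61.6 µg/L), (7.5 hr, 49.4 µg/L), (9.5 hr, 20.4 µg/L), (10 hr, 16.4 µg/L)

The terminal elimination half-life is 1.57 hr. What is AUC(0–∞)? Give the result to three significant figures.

AUC = 2540 µg/L·hr

Trapezoidal AUC_0→10:
  [0→1]: (0.0+821.5)/2 × 1 = 410.75
  [1→4]: (821.5+231.8)/2 × 3 = 1579.95
  [4→6]: (231.8+95.9)/2 × 2 = 327.7
  [6→7]: (95.9+61.6)/2 × 1 = 78.75
  [7→7.5]: (61.6+49.4)/2 × 0.5 = 27.75
  [7.5→9.5]: (49.4+20.4)/2 × 2 = 69.8
  [9.5→10]: (20.4+16.4)/2 × 0.5 = 9.2
  Sum = 2503.9 µg/L·hr
k_e = ln2 / t½ = 0.693147 / 1.57 = 0.4415 hr^-1
Extrapolated tail: C_last / k_e = 16.4 / 0.4415 = 37.146
AUC_0→∞ = 2503.9 + 37.146 = 2541.046 µg/L·hr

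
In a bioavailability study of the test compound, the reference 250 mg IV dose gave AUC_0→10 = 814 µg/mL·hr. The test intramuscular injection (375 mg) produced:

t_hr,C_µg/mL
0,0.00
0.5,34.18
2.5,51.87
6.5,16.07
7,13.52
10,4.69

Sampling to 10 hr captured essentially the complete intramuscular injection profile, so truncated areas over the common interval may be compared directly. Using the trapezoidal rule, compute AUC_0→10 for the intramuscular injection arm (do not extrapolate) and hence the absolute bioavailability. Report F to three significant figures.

Trapezoidal AUC_0→10 (intramuscular injection):
  [0→0.5]: (0.00+34.18)/2 × 0.5 = 8.545
  [0.5→2.5]: (34.18+51.87)/2 × 2 = 86.05
  [2.5→6.5]: (51.87+16.07)/2 × 4 = 135.88
  [6.5→7]: (16.07+13.52)/2 × 0.5 = 7.3975
  [7→10]: (13.52+4.69)/2 × 3 = 27.315
  Sum = 265.1875 µg/mL·hr
F = (AUC_ev/D_ev)/(AUC_iv/D_iv) = (265.1875/375)/(814/250) = 0.707167/3.256 = 0.2172

F = 0.217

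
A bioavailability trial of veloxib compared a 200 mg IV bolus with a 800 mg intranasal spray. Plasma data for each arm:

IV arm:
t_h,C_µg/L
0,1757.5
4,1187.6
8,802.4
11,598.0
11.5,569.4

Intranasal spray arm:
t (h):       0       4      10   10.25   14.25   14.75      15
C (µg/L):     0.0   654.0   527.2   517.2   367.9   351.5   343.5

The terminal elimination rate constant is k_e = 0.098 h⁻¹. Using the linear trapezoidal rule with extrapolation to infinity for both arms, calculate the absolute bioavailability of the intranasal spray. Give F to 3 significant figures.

F = 0.146

Trapezoidal AUC_0→11.5 (IV):
  [0→4]: (1757.5+1187.6)/2 × 4 = 5890.2
  [4→8]: (1187.6+802.4)/2 × 4 = 3980.0
  [8→11]: (802.4+598.0)/2 × 3 = 2100.6
  [11→11.5]: (598.0+569.4)/2 × 0.5 = 291.85
  Sum = 12262.65 µg/L·h
IV tail: 569.4/0.098 = 5810.204; AUC_iv,0→∞ = 12262.65 + 5810.204 = 18072.854 µg/L·h
Trapezoidal AUC_0→15 (intranasal spray):
  [0→4]: (0.0+654.0)/2 × 4 = 1308.0
  [4→10]: (654.0+527.2)/2 × 6 = 3543.6
  [10→10.25]: (527.2+517.2)/2 × 0.25 = 130.55
  [10.25→14.25]: (517.2+367.9)/2 × 4 = 1770.2
  [14.25→14.75]: (367.9+351.5)/2 × 0.5 = 179.85
  [14.75→15]: (351.5+343.5)/2 × 0.25 = 86.875
  Sum = 7019.075 µg/L·h
intranasal spray tail: 343.5/0.098 = 3505.102; AUC_ev,0→∞ = 7019.075 + 3505.102 = 10524.177 µg/L·h
F = (AUC_ev/D_ev)/(AUC_iv/D_iv) = (10524.177/800)/(18072.854/200) = 13.1552/90.36427 = 0.1456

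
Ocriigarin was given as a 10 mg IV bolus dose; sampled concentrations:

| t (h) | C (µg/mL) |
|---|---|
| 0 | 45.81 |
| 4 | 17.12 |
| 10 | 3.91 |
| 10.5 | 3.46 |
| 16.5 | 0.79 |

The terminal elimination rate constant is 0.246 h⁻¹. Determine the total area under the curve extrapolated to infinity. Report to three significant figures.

AUC = 207 µg/mL·h

Trapezoidal AUC_0→16.5:
  [0→4]: (45.81+17.12)/2 × 4 = 125.86
  [4→10]: (17.12+3.91)/2 × 6 = 63.09
  [10→10.5]: (3.91+3.46)/2 × 0.5 = 1.8425
  [10.5→16.5]: (3.46+0.79)/2 × 6 = 12.75
  Sum = 203.5425 µg/mL·h
Extrapolated tail: C_last / k_e = 0.79 / 0.246 = 3.211
AUC_0→∞ = 203.5425 + 3.211 = 206.7535 µg/mL·h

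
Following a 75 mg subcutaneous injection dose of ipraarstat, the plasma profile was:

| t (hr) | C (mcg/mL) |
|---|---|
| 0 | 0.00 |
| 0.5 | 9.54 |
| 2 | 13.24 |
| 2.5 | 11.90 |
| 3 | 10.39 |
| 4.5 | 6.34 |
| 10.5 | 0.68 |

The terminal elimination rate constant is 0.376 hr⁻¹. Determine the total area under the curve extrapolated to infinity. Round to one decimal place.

AUC = 66.7 mcg/mL·hr

Trapezoidal AUC_0→10.5:
  [0→0.5]: (0.00+9.54)/2 × 0.5 = 2.385
  [0.5→2]: (9.54+13.24)/2 × 1.5 = 17.085
  [2→2.5]: (13.24+11.90)/2 × 0.5 = 6.285
  [2.5→3]: (11.90+10.39)/2 × 0.5 = 5.5725
  [3→4.5]: (10.39+6.34)/2 × 1.5 = 12.5475
  [4.5→10.5]: (6.34+0.68)/2 × 6 = 21.06
  Sum = 64.935 mcg/mL·hr
Extrapolated tail: C_last / k_e = 0.68 / 0.376 = 1.809
AUC_0→∞ = 64.935 + 1.809 = 66.744 mcg/mL·hr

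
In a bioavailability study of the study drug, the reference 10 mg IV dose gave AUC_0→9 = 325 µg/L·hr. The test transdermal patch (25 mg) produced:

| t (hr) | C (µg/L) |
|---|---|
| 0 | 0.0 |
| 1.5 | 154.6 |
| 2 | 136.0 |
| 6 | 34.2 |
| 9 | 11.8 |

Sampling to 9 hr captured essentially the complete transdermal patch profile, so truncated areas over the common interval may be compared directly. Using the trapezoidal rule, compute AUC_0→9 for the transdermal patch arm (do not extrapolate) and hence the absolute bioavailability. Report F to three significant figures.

Trapezoidal AUC_0→9 (transdermal patch):
  [0→1.5]: (0.0+154.6)/2 × 1.5 = 115.95
  [1.5→2]: (154.6+136.0)/2 × 0.5 = 72.65
  [2→6]: (136.0+34.2)/2 × 4 = 340.4
  [6→9]: (34.2+11.8)/2 × 3 = 69.0
  Sum = 598.0 µg/L·hr
F = (AUC_ev/D_ev)/(AUC_iv/D_iv) = (598.0/25)/(325/10) = 23.92/32.5 = 0.7360

F = 0.736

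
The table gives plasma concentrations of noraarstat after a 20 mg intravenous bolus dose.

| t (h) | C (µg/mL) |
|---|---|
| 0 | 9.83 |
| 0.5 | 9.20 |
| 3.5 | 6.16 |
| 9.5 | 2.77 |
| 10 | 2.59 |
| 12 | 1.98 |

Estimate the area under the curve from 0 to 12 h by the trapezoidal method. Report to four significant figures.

AUC = 60.50 µg/mL·h

Trapezoidal AUC_0→12:
  [0→0.5]: (9.83+9.20)/2 × 0.5 = 4.7575
  [0.5→3.5]: (9.20+6.16)/2 × 3 = 23.04
  [3.5→9.5]: (6.16+2.77)/2 × 6 = 26.79
  [9.5→10]: (2.77+2.59)/2 × 0.5 = 1.34
  [10→12]: (2.59+1.98)/2 × 2 = 4.57
  Sum = 60.4975 µg/mL·h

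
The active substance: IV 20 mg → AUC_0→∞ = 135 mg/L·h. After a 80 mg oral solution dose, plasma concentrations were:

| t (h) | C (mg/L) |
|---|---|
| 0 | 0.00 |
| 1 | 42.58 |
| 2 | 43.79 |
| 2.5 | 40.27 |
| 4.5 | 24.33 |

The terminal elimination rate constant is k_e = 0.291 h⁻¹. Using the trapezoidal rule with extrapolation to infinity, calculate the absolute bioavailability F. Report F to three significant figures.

F = 0.433

Trapezoidal AUC_0→4.5 (oral solution):
  [0→1]: (0.00+42.58)/2 × 1 = 21.29
  [1→2]: (42.58+43.79)/2 × 1 = 43.185
  [2→2.5]: (43.79+40.27)/2 × 0.5 = 21.015
  [2.5→4.5]: (40.27+24.33)/2 × 2 = 64.6
  Sum = 150.09 mg/L·h
Tail: C_last/k_e = 24.33/0.291 = 83.608
AUC_0→∞ (oral solution) = 150.09 + 83.608 = 233.698 mg/L·h
F = (AUC_ev/D_ev)/(AUC_iv/D_iv) = (233.698/80)/(135/20) = 2.921225/6.75 = 0.4328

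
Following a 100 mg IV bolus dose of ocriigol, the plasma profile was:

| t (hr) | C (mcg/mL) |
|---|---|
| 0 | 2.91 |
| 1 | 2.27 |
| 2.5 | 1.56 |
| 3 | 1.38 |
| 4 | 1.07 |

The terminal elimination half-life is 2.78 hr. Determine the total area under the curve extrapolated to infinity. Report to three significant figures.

Trapezoidal AUC_0→4:
  [0→1]: (2.91+2.27)/2 × 1 = 2.59
  [1→2.5]: (2.27+1.56)/2 × 1.5 = 2.8725
  [2.5→3]: (1.56+1.38)/2 × 0.5 = 0.735
  [3→4]: (1.38+1.07)/2 × 1 = 1.225
  Sum = 7.4225 mcg/mL·hr
k_e = ln2 / t½ = 0.693147 / 2.78 = 0.2493 hr^-1
Extrapolated tail: C_last / k_e = 1.07 / 0.2493 = 4.292
AUC_0→∞ = 7.4225 + 4.292 = 11.7145 mcg/mL·hr

AUC = 11.7 mcg/mL·hr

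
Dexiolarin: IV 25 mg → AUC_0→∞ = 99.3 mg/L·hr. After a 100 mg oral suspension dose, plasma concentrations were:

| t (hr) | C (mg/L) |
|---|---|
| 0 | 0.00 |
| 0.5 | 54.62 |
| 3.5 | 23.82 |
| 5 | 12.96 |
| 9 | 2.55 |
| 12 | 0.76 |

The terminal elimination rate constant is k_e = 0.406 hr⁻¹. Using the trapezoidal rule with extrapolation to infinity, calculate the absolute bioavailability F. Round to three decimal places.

F = 0.495

Trapezoidal AUC_0→12 (oral suspension):
  [0→0.5]: (0.00+54.62)/2 × 0.5 = 13.655
  [0.5→3.5]: (54.62+23.82)/2 × 3 = 117.66
  [3.5→5]: (23.82+12.96)/2 × 1.5 = 27.585
  [5→9]: (12.96+2.55)/2 × 4 = 31.02
  [9→12]: (2.55+0.76)/2 × 3 = 4.965
  Sum = 194.885 mg/L·hr
Tail: C_last/k_e = 0.76/0.406 = 1.872
AUC_0→∞ (oral suspension) = 194.885 + 1.872 = 196.757 mg/L·hr
F = (AUC_ev/D_ev)/(AUC_iv/D_iv) = (196.757/100)/(99.3/25) = 1.96757/3.972 = 0.4954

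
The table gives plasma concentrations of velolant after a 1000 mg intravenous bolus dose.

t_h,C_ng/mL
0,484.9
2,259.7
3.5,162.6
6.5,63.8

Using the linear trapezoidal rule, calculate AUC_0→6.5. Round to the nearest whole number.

Trapezoidal AUC_0→6.5:
  [0→2]: (484.9+259.7)/2 × 2 = 744.6
  [2→3.5]: (259.7+162.6)/2 × 1.5 = 316.725
  [3.5→6.5]: (162.6+63.8)/2 × 3 = 339.6
  Sum = 1400.925 ng/mL·h

AUC = 1401 ng/mL·h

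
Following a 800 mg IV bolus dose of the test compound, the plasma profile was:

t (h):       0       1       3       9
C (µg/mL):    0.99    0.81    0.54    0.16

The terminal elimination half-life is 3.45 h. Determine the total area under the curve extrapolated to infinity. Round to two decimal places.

AUC = 5.15 µg/mL·h

Trapezoidal AUC_0→9:
  [0→1]: (0.99+0.81)/2 × 1 = 0.9
  [1→3]: (0.81+0.54)/2 × 2 = 1.35
  [3→9]: (0.54+0.16)/2 × 6 = 2.1
  Sum = 4.35 µg/mL·h
k_e = ln2 / t½ = 0.693147 / 3.45 = 0.2009 h^-1
Extrapolated tail: C_last / k_e = 0.16 / 0.2009 = 0.796
AUC_0→∞ = 4.35 + 0.796 = 5.146 µg/mL·h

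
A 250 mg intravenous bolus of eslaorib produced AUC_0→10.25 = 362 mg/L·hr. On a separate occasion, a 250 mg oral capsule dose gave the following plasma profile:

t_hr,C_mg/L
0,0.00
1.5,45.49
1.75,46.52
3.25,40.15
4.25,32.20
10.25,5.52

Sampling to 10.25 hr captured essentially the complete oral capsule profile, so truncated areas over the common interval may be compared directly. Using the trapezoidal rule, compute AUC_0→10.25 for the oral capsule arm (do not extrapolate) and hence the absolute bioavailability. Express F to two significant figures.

F = 0.72

Trapezoidal AUC_0→10.25 (oral capsule):
  [0→1.5]: (0.00+45.49)/2 × 1.5 = 34.1175
  [1.5→1.75]: (45.49+46.52)/2 × 0.25 = 11.50125
  [1.75→3.25]: (46.52+40.15)/2 × 1.5 = 65.0025
  [3.25→4.25]: (40.15+32.20)/2 × 1 = 36.175
  [4.25→10.25]: (32.20+5.52)/2 × 6 = 113.16
  Sum = 259.95625 mg/L·hr
F = (AUC_ev/D_ev)/(AUC_iv/D_iv) = (259.95625/250)/(362/250) = 1.039825/1.448 = 0.7181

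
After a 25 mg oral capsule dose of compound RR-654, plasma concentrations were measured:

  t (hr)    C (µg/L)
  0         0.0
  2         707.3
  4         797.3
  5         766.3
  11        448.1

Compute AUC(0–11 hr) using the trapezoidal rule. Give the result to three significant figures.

AUC = 6640 µg/L·hr

Trapezoidal AUC_0→11:
  [0→2]: (0.0+707.3)/2 × 2 = 707.3
  [2→4]: (707.3+797.3)/2 × 2 = 1504.6
  [4→5]: (797.3+766.3)/2 × 1 = 781.8
  [5→11]: (766.3+448.1)/2 × 6 = 3643.2
  Sum = 6636.9 µg/L·hr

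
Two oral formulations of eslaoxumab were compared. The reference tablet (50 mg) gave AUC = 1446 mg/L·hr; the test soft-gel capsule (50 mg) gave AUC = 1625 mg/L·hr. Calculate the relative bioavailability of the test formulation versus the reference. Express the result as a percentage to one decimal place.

F_rel = (AUC_test/D_test) / (AUC_ref/D_ref)
      = (1625/50) / (1446/50)
      = 32.5 / 28.92 = 1.1238 = 112.38%

F_rel = 112.4%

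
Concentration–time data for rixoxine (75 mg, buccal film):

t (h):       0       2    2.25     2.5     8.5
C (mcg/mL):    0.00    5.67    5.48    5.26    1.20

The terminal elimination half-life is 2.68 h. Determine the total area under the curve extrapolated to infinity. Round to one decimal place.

AUC = 32.4 mcg/mL·h

Trapezoidal AUC_0→8.5:
  [0→2]: (0.00+5.67)/2 × 2 = 5.67
  [2→2.25]: (5.67+5.48)/2 × 0.25 = 1.39375
  [2.25→2.5]: (5.48+5.26)/2 × 0.25 = 1.3425
  [2.5→8.5]: (5.26+1.20)/2 × 6 = 19.38
  Sum = 27.78625 mcg/mL·h
k_e = ln2 / t½ = 0.693147 / 2.68 = 0.2586 h^-1
Extrapolated tail: C_last / k_e = 1.20 / 0.2586 = 4.640
AUC_0→∞ = 27.78625 + 4.640 = 32.42625 mcg/mL·h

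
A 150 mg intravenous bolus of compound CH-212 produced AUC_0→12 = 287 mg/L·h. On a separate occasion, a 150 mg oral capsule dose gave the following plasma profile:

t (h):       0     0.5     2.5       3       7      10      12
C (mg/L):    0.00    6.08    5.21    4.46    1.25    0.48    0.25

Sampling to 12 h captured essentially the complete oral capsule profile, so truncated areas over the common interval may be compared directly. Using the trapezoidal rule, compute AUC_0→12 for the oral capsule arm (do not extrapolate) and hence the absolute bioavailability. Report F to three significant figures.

F = 0.104

Trapezoidal AUC_0→12 (oral capsule):
  [0→0.5]: (0.00+6.08)/2 × 0.5 = 1.52
  [0.5→2.5]: (6.08+5.21)/2 × 2 = 11.29
  [2.5→3]: (5.21+4.46)/2 × 0.5 = 2.4175
  [3→7]: (4.46+1.25)/2 × 4 = 11.42
  [7→10]: (1.25+0.48)/2 × 3 = 2.595
  [10→12]: (0.48+0.25)/2 × 2 = 0.73
  Sum = 29.9725 mg/L·h
F = (AUC_ev/D_ev)/(AUC_iv/D_iv) = (29.9725/150)/(287/150) = 0.199817/1.91333 = 0.1044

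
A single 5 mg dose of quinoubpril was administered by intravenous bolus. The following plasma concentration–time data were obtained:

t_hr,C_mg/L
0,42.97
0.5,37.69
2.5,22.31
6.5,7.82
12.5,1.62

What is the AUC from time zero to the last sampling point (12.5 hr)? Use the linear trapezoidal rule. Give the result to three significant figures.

AUC = 169 mg/L·hr

Trapezoidal AUC_0→12.5:
  [0→0.5]: (42.97+37.69)/2 × 0.5 = 20.165
  [0.5→2.5]: (37.69+22.31)/2 × 2 = 60.0
  [2.5→6.5]: (22.31+7.82)/2 × 4 = 60.26
  [6.5→12.5]: (7.82+1.62)/2 × 6 = 28.32
  Sum = 168.745 mg/L·hr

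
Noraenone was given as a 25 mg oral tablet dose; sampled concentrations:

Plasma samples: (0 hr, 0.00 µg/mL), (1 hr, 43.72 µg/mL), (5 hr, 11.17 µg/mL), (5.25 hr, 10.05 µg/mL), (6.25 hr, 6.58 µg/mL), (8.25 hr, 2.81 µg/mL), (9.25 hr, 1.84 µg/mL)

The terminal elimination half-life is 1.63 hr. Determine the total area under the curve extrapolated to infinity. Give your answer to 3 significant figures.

Trapezoidal AUC_0→9.25:
  [0→1]: (0.00+43.72)/2 × 1 = 21.86
  [1→5]: (43.72+11.17)/2 × 4 = 109.78
  [5→5.25]: (11.17+10.05)/2 × 0.25 = 2.6525
  [5.25→6.25]: (10.05+6.58)/2 × 1 = 8.315
  [6.25→8.25]: (6.58+2.81)/2 × 2 = 9.39
  [8.25→9.25]: (2.81+1.84)/2 × 1 = 2.325
  Sum = 154.3225 µg/mL·hr
k_e = ln2 / t½ = 0.693147 / 1.63 = 0.4252 hr^-1
Extrapolated tail: C_last / k_e = 1.84 / 0.4252 = 4.327
AUC_0→∞ = 154.3225 + 4.327 = 158.6495 µg/mL·hr

AUC = 159 µg/mL·hr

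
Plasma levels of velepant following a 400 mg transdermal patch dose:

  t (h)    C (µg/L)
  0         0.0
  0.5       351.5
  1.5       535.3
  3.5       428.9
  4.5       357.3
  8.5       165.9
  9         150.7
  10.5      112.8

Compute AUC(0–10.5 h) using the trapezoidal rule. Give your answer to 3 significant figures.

Trapezoidal AUC_0→10.5:
  [0→0.5]: (0.0+351.5)/2 × 0.5 = 87.875
  [0.5→1.5]: (351.5+535.3)/2 × 1 = 443.4
  [1.5→3.5]: (535.3+428.9)/2 × 2 = 964.2
  [3.5→4.5]: (428.9+357.3)/2 × 1 = 393.1
  [4.5→8.5]: (357.3+165.9)/2 × 4 = 1046.4
  [8.5→9]: (165.9+150.7)/2 × 0.5 = 79.15
  [9→10.5]: (150.7+112.8)/2 × 1.5 = 197.625
  Sum = 3211.75 µg/L·h

AUC = 3210 µg/L·h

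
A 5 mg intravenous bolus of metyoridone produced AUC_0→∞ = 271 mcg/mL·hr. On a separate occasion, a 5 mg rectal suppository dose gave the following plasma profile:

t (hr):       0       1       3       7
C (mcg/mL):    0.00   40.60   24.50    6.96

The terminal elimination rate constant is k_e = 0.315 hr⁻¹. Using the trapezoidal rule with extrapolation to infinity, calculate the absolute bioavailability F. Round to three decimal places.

Trapezoidal AUC_0→7 (rectal suppository):
  [0→1]: (0.00+40.60)/2 × 1 = 20.3
  [1→3]: (40.60+24.50)/2 × 2 = 65.1
  [3→7]: (24.50+6.96)/2 × 4 = 62.92
  Sum = 148.32 mcg/mL·hr
Tail: C_last/k_e = 6.96/0.315 = 22.095
AUC_0→∞ (rectal suppository) = 148.32 + 22.095 = 170.415 mcg/mL·hr
F = (AUC_ev/D_ev)/(AUC_iv/D_iv) = (170.415/5)/(271/5) = 34.083/54.2 = 0.6288

F = 0.629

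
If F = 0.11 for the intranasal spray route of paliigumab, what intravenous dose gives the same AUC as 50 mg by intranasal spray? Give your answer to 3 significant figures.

Systemic exposure from an extravascular dose = F × D_ev, so the equivalent IV dose is F × D_ev.
D_iv = F × D_ev = 0.11 × 50 = 5.5 mg

D_iv = 5.50 mg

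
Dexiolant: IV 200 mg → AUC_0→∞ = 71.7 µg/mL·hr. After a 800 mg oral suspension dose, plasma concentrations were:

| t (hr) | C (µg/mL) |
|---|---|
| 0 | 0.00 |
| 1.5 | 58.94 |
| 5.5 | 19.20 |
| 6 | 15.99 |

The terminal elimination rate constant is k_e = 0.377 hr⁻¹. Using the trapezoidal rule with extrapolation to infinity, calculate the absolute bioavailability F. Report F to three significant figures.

F = 0.878

Trapezoidal AUC_0→6 (oral suspension):
  [0→1.5]: (0.00+58.94)/2 × 1.5 = 44.205
  [1.5→5.5]: (58.94+19.20)/2 × 4 = 156.28
  [5.5→6]: (19.20+15.99)/2 × 0.5 = 8.7975
  Sum = 209.2825 µg/mL·hr
Tail: C_last/k_e = 15.99/0.377 = 42.414
AUC_0→∞ (oral suspension) = 209.2825 + 42.414 = 251.6965 µg/mL·hr
F = (AUC_ev/D_ev)/(AUC_iv/D_iv) = (251.6965/800)/(71.7/200) = 0.314621/0.3585 = 0.8776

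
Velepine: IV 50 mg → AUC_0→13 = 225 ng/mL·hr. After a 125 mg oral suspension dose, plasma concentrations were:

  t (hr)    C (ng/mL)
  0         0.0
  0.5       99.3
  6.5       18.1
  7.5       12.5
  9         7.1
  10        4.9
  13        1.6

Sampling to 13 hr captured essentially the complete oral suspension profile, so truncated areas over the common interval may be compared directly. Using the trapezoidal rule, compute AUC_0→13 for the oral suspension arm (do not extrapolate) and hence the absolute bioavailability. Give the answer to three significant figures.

F = 0.752

Trapezoidal AUC_0→13 (oral suspension):
  [0→0.5]: (0.0+99.3)/2 × 0.5 = 24.825
  [0.5→6.5]: (99.3+18.1)/2 × 6 = 352.2
  [6.5→7.5]: (18.1+12.5)/2 × 1 = 15.3
  [7.5→9]: (12.5+7.1)/2 × 1.5 = 14.7
  [9→10]: (7.1+4.9)/2 × 1 = 6.0
  [10→13]: (4.9+1.6)/2 × 3 = 9.75
  Sum = 422.775 ng/mL·hr
F = (AUC_ev/D_ev)/(AUC_iv/D_iv) = (422.775/125)/(225/50) = 3.3822/4.5 = 0.7516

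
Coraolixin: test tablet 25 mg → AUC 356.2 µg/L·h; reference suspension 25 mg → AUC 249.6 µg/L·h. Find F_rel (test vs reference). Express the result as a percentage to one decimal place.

F_rel = 142.7%

F_rel = (AUC_test/D_test) / (AUC_ref/D_ref)
      = (356.2/25) / (249.6/25)
      = 14.248 / 9.984 = 1.4271 = 142.71%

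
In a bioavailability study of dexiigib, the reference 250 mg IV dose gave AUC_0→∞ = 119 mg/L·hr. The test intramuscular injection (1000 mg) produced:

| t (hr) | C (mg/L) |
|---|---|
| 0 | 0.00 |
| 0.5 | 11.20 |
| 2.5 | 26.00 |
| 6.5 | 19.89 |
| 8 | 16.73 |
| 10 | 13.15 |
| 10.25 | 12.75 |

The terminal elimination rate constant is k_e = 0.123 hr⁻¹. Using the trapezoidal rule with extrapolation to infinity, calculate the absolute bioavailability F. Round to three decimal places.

F = 0.622

Trapezoidal AUC_0→10.25 (intramuscular injection):
  [0→0.5]: (0.00+11.20)/2 × 0.5 = 2.8
  [0.5→2.5]: (11.20+26.00)/2 × 2 = 37.2
  [2.5→6.5]: (26.00+19.89)/2 × 4 = 91.78
  [6.5→8]: (19.89+16.73)/2 × 1.5 = 27.465
  [8→10]: (16.73+13.15)/2 × 2 = 29.88
  [10→10.25]: (13.15+12.75)/2 × 0.25 = 3.2375
  Sum = 192.3625 mg/L·hr
Tail: C_last/k_e = 12.75/0.123 = 103.659
AUC_0→∞ (intramuscular injection) = 192.3625 + 103.659 = 296.0215 mg/L·hr
F = (AUC_ev/D_ev)/(AUC_iv/D_iv) = (296.0215/1000)/(119/250) = 0.2960215/0.476 = 0.6219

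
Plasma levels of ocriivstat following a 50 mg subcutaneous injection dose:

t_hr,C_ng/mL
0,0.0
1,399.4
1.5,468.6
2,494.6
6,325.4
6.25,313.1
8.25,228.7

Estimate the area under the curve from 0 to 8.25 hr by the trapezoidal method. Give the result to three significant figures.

Trapezoidal AUC_0→8.25:
  [0→1]: (0.0+399.4)/2 × 1 = 199.7
  [1→1.5]: (399.4+468.6)/2 × 0.5 = 217.0
  [1.5→2]: (468.6+494.6)/2 × 0.5 = 240.8
  [2→6]: (494.6+325.4)/2 × 4 = 1640.0
  [6→6.25]: (325.4+313.1)/2 × 0.25 = 79.8125
  [6.25→8.25]: (313.1+228.7)/2 × 2 = 541.8
  Sum = 2919.1125 ng/mL·hr

AUC = 2920 ng/mL·hr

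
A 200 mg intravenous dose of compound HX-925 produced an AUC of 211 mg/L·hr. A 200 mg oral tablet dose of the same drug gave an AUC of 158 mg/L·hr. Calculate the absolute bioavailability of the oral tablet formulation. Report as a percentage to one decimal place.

F = (AUC_ev / D_ev) / (AUC_iv / D_iv)
  = (158/200) / (211/200)
  = 0.79 / 1.055 = 0.7488
  = 74.88%

F = 74.9%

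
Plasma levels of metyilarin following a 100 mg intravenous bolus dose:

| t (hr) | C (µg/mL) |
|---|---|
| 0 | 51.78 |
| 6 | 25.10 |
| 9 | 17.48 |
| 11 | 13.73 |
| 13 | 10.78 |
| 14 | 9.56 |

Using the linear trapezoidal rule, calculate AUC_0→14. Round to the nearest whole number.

AUC = 360 µg/mL·hr

Trapezoidal AUC_0→14:
  [0→6]: (51.78+25.10)/2 × 6 = 230.64
  [6→9]: (25.10+17.48)/2 × 3 = 63.87
  [9→11]: (17.48+13.73)/2 × 2 = 31.21
  [11→13]: (13.73+10.78)/2 × 2 = 24.51
  [13→14]: (10.78+9.56)/2 × 1 = 10.17
  Sum = 360.4 µg/mL·hr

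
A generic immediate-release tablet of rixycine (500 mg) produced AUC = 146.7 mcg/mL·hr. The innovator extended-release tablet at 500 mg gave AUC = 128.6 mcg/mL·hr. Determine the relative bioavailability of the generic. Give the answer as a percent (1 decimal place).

F_rel = 114.1%

F_rel = (AUC_test/D_test) / (AUC_ref/D_ref)
      = (146.7/500) / (128.6/500)
      = 0.2934 / 0.2572 = 1.1407 = 114.07%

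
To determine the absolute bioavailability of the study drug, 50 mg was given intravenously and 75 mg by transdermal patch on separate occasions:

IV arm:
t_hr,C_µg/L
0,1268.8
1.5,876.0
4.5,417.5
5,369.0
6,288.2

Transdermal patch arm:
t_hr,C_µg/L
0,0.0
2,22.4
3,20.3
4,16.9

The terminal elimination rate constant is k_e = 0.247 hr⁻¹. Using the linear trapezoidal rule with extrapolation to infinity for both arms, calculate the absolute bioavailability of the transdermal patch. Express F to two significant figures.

Trapezoidal AUC_0→6 (IV):
  [0→1.5]: (1268.8+876.0)/2 × 1.5 = 1608.6
  [1.5→4.5]: (876.0+417.5)/2 × 3 = 1940.25
  [4.5→5]: (417.5+369.0)/2 × 0.5 = 196.625
  [5→6]: (369.0+288.2)/2 × 1 = 328.6
  Sum = 4074.075 µg/L·hr
IV tail: 288.2/0.247 = 1166.802; AUC_iv,0→∞ = 4074.075 + 1166.802 = 5240.877 µg/L·hr
Trapezoidal AUC_0→4 (transdermal patch):
  [0→2]: (0.0+22.4)/2 × 2 = 22.4
  [2→3]: (22.4+20.3)/2 × 1 = 21.35
  [3→4]: (20.3+16.9)/2 × 1 = 18.6
  Sum = 62.35 µg/L·hr
transdermal patch tail: 16.9/0.247 = 68.421; AUC_ev,0→∞ = 62.35 + 68.421 = 130.771 µg/L·hr
F = (AUC_ev/D_ev)/(AUC_iv/D_iv) = (130.771/75)/(5240.877/50) = 1.74361/104.81754 = 0.0166

F = 0.017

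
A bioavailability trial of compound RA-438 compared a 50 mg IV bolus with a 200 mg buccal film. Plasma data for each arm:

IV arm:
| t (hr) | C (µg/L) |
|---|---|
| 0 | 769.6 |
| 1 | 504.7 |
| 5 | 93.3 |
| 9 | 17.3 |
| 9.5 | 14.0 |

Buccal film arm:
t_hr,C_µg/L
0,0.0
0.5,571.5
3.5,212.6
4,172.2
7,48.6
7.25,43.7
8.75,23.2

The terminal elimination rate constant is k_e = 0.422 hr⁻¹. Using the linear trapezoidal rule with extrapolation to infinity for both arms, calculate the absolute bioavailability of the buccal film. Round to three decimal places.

F = 0.222

Trapezoidal AUC_0→9.5 (IV):
  [0→1]: (769.6+504.7)/2 × 1 = 637.15
  [1→5]: (504.7+93.3)/2 × 4 = 1196.0
  [5→9]: (93.3+17.3)/2 × 4 = 221.2
  [9→9.5]: (17.3+14.0)/2 × 0.5 = 7.825
  Sum = 2062.175 µg/L·hr
IV tail: 14.0/0.422 = 33.175; AUC_iv,0→∞ = 2062.175 + 33.175 = 2095.35 µg/L·hr
Trapezoidal AUC_0→8.75 (buccal film):
  [0→0.5]: (0.0+571.5)/2 × 0.5 = 142.875
  [0.5→3.5]: (571.5+212.6)/2 × 3 = 1176.15
  [3.5→4]: (212.6+172.2)/2 × 0.5 = 96.2
  [4→7]: (172.2+48.6)/2 × 3 = 331.2
  [7→7.25]: (48.6+43.7)/2 × 0.25 = 11.5375
  [7.25→8.75]: (43.7+23.2)/2 × 1.5 = 50.175
  Sum = 1808.1375 µg/L·hr
buccal film tail: 23.2/0.422 = 54.976; AUC_ev,0→∞ = 1808.1375 + 54.976 = 1863.1135 µg/L·hr
F = (AUC_ev/D_ev)/(AUC_iv/D_iv) = (1863.1135/200)/(2095.35/50) = 9.3155675/41.907 = 0.2223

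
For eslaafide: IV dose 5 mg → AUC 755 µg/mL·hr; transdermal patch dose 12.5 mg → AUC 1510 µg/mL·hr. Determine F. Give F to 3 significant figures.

F = 0.800

F = (AUC_ev / D_ev) / (AUC_iv / D_iv)
  = (1510/12.5) / (755/5)
  = 120.8 / 151 = 0.8000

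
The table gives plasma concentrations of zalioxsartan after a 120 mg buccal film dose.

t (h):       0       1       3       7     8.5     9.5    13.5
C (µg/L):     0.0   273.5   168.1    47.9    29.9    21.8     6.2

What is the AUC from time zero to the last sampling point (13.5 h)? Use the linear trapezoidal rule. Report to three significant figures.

Trapezoidal AUC_0→13.5:
  [0→1]: (0.0+273.5)/2 × 1 = 136.75
  [1→3]: (273.5+168.1)/2 × 2 = 441.6
  [3→7]: (168.1+47.9)/2 × 4 = 432.0
  [7→8.5]: (47.9+29.9)/2 × 1.5 = 58.35
  [8.5→9.5]: (29.9+21.8)/2 × 1 = 25.85
  [9.5→13.5]: (21.8+6.2)/2 × 4 = 56.0
  Sum = 1150.55 µg/L·h

AUC = 1150 µg/L·h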